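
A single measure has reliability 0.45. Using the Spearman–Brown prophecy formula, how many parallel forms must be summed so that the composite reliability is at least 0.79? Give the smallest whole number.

5

k ≥ ρ*(1−ρ₁)/(ρ₁(1−ρ*)) = 0.79·0.55 / (0.45·0.21) = 4.598.
Smallest integer k = 5.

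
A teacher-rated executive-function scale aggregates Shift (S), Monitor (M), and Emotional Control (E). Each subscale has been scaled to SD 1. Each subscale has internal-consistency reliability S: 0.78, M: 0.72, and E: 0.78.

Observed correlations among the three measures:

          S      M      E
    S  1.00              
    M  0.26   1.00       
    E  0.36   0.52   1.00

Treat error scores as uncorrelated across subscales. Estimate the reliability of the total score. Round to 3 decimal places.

Var(S+M+E) = 3 + 2·[0.26 + 0.36 + 0.52] = 3 + 2.28 = 5.28.
Because errors are independent across components, Cov(Tᵢ,Tⱼ) = Cov(Xᵢ,Xⱼ); the off-diagonal part of the true-score variance is the same as above.
True-score variance = [0.78 + 0.72 + 0.78] + 2.28 = 2.28 + 2.28 = 4.56.
Reliability = 4.56 / 5.28 = 0.864.

0.864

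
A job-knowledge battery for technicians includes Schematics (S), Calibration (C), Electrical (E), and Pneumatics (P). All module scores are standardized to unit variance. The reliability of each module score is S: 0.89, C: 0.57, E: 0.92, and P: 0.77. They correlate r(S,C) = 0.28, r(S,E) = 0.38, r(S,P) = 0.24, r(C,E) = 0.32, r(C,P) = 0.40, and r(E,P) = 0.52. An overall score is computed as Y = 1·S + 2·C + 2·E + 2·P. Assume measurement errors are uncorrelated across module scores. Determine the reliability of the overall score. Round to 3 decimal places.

0.884

Var(Y) = 1 + 2² + 2² + 2² + 2·[2·0.28 + 2·0.38 + 2·0.24 + 4·0.32 + 4·0.40 + 4·0.52] = 13 + 13.52 = 26.52.
Under uncorrelated errors the observed covariances equal the true-score covariances, so only the own-variance terms attenuate.
True-score variance = [0.89 + 2²·0.57 + 2²·0.92 + 2²·0.77] + 13.52 = 9.93 + 13.52 = 23.45.
Reliability = 23.45 / 26.52 = 0.884.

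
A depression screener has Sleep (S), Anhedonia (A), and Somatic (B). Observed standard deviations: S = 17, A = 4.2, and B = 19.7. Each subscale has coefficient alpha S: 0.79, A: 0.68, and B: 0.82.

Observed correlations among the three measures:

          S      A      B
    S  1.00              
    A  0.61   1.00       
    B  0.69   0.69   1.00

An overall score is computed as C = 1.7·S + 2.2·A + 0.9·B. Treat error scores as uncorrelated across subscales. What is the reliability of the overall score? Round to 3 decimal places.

Var(C) = 1.7²·17² + 2.2²·4.2² + 0.9²·19.7² + 2·[3.74·17·4.2·0.61 + 1.53·17·19.7·0.69 + 1.98·4.2·19.7·0.69] = 1234.94 + 1258.97 = 2493.91.
Under uncorrelated errors the observed covariances equal the true-score covariances, so only the own-variance terms attenuate.
True-score variance = [1.7²·17²·0.79 + 2.2²·4.2²·0.68 + 0.9²·19.7²·0.82] + 1258.97 = 975.642 + 1258.97 = 2234.61.
Reliability = 2234.61 / 2493.91 = 0.896.

0.896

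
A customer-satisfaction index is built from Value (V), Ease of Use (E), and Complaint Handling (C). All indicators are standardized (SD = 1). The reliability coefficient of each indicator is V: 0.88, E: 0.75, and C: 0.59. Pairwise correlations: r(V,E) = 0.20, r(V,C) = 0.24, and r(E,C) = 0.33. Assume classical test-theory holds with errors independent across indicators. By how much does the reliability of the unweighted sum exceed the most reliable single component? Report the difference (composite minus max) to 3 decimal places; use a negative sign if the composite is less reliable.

Var(sum) = 3 + 1.54 = 4.54; true-score variance = 2.22 + 1.54 = 3.76; composite reliability = 0.8282.
Max component reliability = 0.8800.
Difference = 0.8282 − 0.8800 = -0.052.

-0.052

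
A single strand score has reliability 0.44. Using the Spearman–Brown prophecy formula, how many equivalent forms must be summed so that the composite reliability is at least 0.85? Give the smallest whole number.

8

k ≥ ρ*(1−ρ₁)/(ρ₁(1−ρ*)) = 0.85·0.56 / (0.44·0.15) = 7.212.
Smallest integer k = 8.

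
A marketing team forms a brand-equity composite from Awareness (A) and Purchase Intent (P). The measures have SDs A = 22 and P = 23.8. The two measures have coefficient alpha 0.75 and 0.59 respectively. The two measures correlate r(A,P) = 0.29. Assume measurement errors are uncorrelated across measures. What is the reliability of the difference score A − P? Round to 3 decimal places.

0.527

Var(A−P) = 22² + 23.8² − 2·22·23.8·0.29 = 1050.44 − 303.688 = 746.752.
Because errors are independent across components, Cov(Tᵢ,Tⱼ) = Cov(Xᵢ,Xⱼ); the off-diagonal part of the true-score variance is the same as above.
True-score variance = [22²·0.75 + 23.8²·0.59] − 303.688 = 697.2 − 303.688 = 393.512.
Reliability = 393.512 / 746.752 = 0.527.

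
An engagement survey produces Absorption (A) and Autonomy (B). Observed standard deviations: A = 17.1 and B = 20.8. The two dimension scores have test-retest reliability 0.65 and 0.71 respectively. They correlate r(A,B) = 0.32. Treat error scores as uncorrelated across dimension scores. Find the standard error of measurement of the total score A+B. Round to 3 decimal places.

Var(total) = 725.05 + 227.635 = 952.685.
True-score variance = 497.241 + 227.635 = 724.876, so reliability = 0.7609.
Error variance = 952.685 − 724.876 = 227.809; SEM = √227.809 = 15.093.

15.093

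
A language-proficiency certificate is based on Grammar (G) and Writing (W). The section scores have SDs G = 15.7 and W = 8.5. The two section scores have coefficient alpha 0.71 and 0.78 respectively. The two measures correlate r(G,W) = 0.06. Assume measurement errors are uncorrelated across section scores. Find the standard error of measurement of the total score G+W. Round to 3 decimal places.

Var(total) = 318.74 + 16.014 = 334.754.
True-score variance = 231.363 + 16.014 = 247.377, so reliability = 0.7390.
Error variance = 334.754 − 247.377 = 87.3771; SEM = √87.3771 = 9.348.

9.348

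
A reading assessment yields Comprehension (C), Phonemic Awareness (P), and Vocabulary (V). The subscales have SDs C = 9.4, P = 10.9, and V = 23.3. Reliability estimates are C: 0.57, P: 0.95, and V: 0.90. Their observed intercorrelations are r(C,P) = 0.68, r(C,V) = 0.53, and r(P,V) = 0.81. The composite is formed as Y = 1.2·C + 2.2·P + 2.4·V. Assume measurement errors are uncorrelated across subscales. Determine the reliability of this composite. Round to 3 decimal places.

0.944

Var(Y) = 1.2²·9.4² + 2.2²·10.9² + 2.4²·23.3² + 2·[2.64·9.4·10.9·0.68 + 2.88·9.4·23.3·0.53 + 5.28·10.9·23.3·0.81] = 3829.33 + 3208.85 = 7038.18.
Because errors are independent across components, Cov(Tᵢ,Tⱼ) = Cov(Xᵢ,Xⱼ); the off-diagonal part of the true-score variance is the same as above.
True-score variance = [1.2²·9.4²·0.57 + 2.2²·10.9²·0.95 + 2.4²·23.3²·0.90] + 3208.85 = 3433.16 + 3208.85 = 6642.01.
Reliability = 6642.01 / 7038.18 = 0.944.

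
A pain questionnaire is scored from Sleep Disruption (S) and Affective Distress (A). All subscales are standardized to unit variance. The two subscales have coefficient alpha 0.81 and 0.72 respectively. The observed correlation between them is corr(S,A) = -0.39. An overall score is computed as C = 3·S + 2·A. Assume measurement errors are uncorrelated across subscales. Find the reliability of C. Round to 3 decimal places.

0.660

Var(C) = 3² + 2² + 2·[6·(-0.39)] = 13 − 4.68 = 8.32.
Under uncorrelated errors the observed covariances equal the true-score covariances, so only the own-variance terms attenuate.
True-score variance = [3²·0.81 + 2²·0.72] − 4.68 = 10.17 − 4.68 = 5.49.
Reliability = 5.49 / 8.32 = 0.660.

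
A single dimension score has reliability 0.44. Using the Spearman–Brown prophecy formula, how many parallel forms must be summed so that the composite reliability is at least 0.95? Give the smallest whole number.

25

k ≥ ρ*(1−ρ₁)/(ρ₁(1−ρ*)) = 0.95·0.56 / (0.44·0.05) = 24.182.
Smallest integer k = 25.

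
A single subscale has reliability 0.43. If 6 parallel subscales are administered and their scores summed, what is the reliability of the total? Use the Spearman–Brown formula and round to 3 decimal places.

0.819

ρ_k = kρ / (1 + (k−1)ρ) = 6·0.43 / (1 + 5·0.43) = 2.580 / 3.150 = 0.819.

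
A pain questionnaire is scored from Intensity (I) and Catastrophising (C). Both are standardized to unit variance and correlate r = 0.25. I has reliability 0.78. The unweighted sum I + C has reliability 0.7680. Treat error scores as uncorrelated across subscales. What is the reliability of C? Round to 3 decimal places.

Var(I+C) = 2 + 2·0.25 = 2.500.
True-score variance = ρ_I + ρ_C + 2·0.25, so 0.7680 = (0.78 + ρ_C + 0.50) / 2.500.
ρ_C = 0.7680·2.500 − 0.78 − 0.50 = 0.640.

0.640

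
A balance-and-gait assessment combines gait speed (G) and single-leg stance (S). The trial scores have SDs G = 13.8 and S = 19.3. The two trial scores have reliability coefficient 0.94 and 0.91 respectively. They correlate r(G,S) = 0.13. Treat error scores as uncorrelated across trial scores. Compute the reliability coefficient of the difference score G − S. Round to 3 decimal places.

Var(G−S) = 13.8² + 19.3² − 2·13.8·19.3·0.13 = 562.93 − 69.2484 = 493.682.
Because errors are independent across components, Cov(Tᵢ,Tⱼ) = Cov(Xᵢ,Xⱼ); the off-diagonal part of the true-score variance is the same as above.
True-score variance = [13.8²·0.94 + 19.3²·0.91] − 69.2484 = 517.98 − 69.2484 = 448.731.
Reliability = 448.731 / 493.682 = 0.909.

0.909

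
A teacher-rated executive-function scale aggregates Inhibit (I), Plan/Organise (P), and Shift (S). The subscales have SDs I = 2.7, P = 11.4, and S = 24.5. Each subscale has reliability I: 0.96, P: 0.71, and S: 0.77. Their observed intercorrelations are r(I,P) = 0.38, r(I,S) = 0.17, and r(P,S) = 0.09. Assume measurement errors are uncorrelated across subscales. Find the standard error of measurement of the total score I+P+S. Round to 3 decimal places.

13.268

Var(total) = 737.5 + 96.1578 = 833.658.
True-score variance = 561.462 + 96.1578 = 657.62, so reliability = 0.7888.
Error variance = 833.658 − 657.62 = 176.037; SEM = √176.037 = 13.268.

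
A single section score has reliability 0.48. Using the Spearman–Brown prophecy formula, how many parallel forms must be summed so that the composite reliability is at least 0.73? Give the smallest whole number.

3

k ≥ ρ*(1−ρ₁)/(ρ₁(1−ρ*)) = 0.73·0.52 / (0.48·0.27) = 2.929.
Smallest integer k = 3.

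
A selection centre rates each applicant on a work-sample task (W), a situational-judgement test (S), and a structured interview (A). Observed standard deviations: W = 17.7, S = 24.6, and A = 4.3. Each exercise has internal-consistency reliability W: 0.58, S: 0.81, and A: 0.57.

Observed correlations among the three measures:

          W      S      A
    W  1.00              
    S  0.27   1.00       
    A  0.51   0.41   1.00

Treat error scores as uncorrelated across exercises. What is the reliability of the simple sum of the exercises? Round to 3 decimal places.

Var(W+S+A) = 17.7² + 24.6² + 4.3² + 2·[17.7·24.6·0.27 + 17.7·4.3·0.51 + 24.6·4.3·0.41] = 936.94 + 399.499 = 1336.44.
Under uncorrelated errors the observed covariances equal the true-score covariances, so only the own-variance terms attenuate.
True-score variance = [17.7²·0.58 + 24.6²·0.81 + 4.3²·0.57] + 399.499 = 682.427 + 399.499 = 1081.93.
Reliability = 1081.93 / 1336.44 = 0.810.

0.810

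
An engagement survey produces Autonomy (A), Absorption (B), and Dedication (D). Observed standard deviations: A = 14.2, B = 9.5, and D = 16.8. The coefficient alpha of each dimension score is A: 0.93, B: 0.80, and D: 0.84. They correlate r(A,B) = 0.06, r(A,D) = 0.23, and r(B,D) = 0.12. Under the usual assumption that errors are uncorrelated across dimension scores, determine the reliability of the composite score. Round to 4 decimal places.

0.8953

Var(A+B+D) = 14.2² + 9.5² + 16.8² + 2·[14.2·9.5·0.06 + 14.2·16.8·0.23 + 9.5·16.8·0.12] = 574.13 + 164.23 = 738.36.
With uncorrelated errors the cross-covariances are all true-score covariance, so they carry over unchanged; only the diagonal terms shrink to ρᵢσᵢ².
True-score variance = [14.2²·0.93 + 9.5²·0.80 + 16.8²·0.84] + 164.23 = 496.807 + 164.23 = 661.036.
Reliability = 661.036 / 738.36 = 0.8953.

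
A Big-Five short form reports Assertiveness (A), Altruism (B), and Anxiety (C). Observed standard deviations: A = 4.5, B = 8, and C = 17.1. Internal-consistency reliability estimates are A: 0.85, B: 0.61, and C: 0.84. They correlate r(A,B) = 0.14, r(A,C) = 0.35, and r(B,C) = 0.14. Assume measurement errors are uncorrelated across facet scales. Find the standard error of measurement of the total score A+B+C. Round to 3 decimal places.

Var(total) = 376.66 + 102.249 = 478.909.
True-score variance = 301.877 + 102.249 = 404.126, so reliability = 0.8438.
Error variance = 478.909 − 404.126 = 74.7831; SEM = √74.7831 = 8.648.

8.648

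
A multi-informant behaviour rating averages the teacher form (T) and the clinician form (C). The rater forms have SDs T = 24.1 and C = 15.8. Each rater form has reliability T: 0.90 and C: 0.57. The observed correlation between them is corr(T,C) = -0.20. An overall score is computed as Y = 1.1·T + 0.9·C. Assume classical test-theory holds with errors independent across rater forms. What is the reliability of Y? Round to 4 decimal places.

0.7915

Var(Y) = 1.1²·24.1² + 0.9²·15.8² + 2·[0.99·24.1·15.8·(-0.20)] = 904.989 − 150.789 = 754.2.
With uncorrelated errors the cross-covariances are all true-score covariance, so they carry over unchanged; only the diagonal terms shrink to ρᵢσᵢ².
True-score variance = [1.1²·24.1²·0.90 + 0.9²·15.8²·0.57] − 150.789 = 747.761 − 150.789 = 596.972.
Reliability = 596.972 / 754.2 = 0.7915.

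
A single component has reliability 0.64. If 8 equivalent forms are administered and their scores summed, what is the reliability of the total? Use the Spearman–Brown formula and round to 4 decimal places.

ρ_k = kρ / (1 + (k−1)ρ) = 8·0.64 / (1 + 7·0.64) = 5.120 / 5.480 = 0.9343.

0.9343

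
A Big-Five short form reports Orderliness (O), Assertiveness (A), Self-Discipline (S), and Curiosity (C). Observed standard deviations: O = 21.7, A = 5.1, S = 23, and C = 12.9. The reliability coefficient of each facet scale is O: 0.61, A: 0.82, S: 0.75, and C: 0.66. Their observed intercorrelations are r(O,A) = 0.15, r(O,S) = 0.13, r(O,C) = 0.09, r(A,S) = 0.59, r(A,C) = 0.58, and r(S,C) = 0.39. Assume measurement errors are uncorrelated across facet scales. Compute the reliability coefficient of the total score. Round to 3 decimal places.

Var(O+A+S+C) = 21.7² + 5.1² + 23² + 12.9² + 2·[21.7·5.1·0.15 + 21.7·23·0.13 + 21.7·12.9·0.09 + 5.1·23·0.59 + 5.1·12.9·0.58 + 23·12.9·0.39] = 1192.31 + 659.511 = 1851.82.
With uncorrelated errors the cross-covariances are all true-score covariance, so they carry over unchanged; only the diagonal terms shrink to ρᵢσᵢ².
True-score variance = [21.7²·0.61 + 5.1²·0.82 + 23²·0.75 + 12.9²·0.66] + 659.511 = 815.152 + 659.511 = 1474.66.
Reliability = 1474.66 / 1851.82 = 0.796.

0.796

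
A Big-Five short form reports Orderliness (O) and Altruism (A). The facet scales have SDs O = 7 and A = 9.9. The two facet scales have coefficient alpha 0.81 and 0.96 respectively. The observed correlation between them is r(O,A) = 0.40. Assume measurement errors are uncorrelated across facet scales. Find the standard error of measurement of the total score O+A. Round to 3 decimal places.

3.637

Var(total) = 147.01 + 55.44 = 202.45.
True-score variance = 133.78 + 55.44 = 189.22, so reliability = 0.9346.
Error variance = 202.45 − 189.22 = 13.2304; SEM = √13.2304 = 3.637.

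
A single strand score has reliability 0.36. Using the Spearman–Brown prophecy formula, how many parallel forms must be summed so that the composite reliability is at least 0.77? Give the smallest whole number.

k ≥ ρ*(1−ρ₁)/(ρ₁(1−ρ*)) = 0.77·0.64 / (0.36·0.23) = 5.952.
Smallest integer k = 6.

6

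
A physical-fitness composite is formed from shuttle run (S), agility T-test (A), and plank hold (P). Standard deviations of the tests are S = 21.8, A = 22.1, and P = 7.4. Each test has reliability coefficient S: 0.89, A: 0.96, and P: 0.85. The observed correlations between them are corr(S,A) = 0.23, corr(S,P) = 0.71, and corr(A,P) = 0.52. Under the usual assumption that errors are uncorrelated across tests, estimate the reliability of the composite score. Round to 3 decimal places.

Var(S+A+P) = 21.8² + 22.1² + 7.4² + 2·[21.8·22.1·0.23 + 21.8·7.4·0.71 + 22.1·7.4·0.52] = 1018.41 + 620.775 = 1639.18.
Under uncorrelated errors the observed covariances equal the true-score covariances, so only the own-variance terms attenuate.
True-score variance = [21.8²·0.89 + 22.1²·0.96 + 7.4²·0.85] + 620.775 = 938.383 + 620.775 = 1559.16.
Reliability = 1559.16 / 1639.18 = 0.951.

0.951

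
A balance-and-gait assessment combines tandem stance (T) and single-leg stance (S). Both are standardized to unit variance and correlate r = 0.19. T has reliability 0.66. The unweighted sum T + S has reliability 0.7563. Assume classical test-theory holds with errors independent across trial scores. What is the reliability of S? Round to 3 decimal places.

Var(T+S) = 2 + 2·0.19 = 2.380.
True-score variance = ρ_T + ρ_S + 2·0.19, so 0.7563 = (0.66 + ρ_S + 0.38) / 2.380.
ρ_S = 0.7563·2.380 − 0.66 − 0.38 = 0.760.

0.760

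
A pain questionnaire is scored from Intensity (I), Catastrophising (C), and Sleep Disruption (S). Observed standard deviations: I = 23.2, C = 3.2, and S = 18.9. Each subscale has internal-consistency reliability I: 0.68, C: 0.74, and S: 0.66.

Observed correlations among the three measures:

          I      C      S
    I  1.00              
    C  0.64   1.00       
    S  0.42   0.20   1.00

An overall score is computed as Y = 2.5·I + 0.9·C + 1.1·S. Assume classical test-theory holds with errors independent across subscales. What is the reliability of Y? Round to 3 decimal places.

Var(Y) = 2.5²·23.2² + 0.9²·3.2² + 1.1²·18.9² + 2·[2.25·23.2·3.2·0.64 + 2.75·23.2·18.9·0.42 + 0.99·3.2·18.9·0.20] = 3804.52 + 1250.65 = 5055.17.
Because errors are independent across components, Cov(Tᵢ,Tⱼ) = Cov(Xᵢ,Xⱼ); the off-diagonal part of the true-score variance is the same as above.
True-score variance = [2.5²·23.2²·0.68 + 0.9²·3.2²·0.74 + 1.1²·18.9²·0.66] + 1250.65 = 2578.93 + 1250.65 = 3829.58.
Reliability = 3829.58 / 5055.17 = 0.758.

0.758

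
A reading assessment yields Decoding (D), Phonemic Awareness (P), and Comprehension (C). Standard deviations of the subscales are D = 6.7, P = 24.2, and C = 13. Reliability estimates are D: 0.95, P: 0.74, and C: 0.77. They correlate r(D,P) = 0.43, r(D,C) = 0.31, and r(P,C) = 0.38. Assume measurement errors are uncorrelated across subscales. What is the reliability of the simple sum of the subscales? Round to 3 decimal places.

Var(D+P+C) = 6.7² + 24.2² + 13² + 2·[6.7·24.2·0.43 + 6.7·13·0.31 + 24.2·13·0.38] = 799.53 + 432.538 = 1232.07.
Under uncorrelated errors the observed covariances equal the true-score covariances, so only the own-variance terms attenuate.
True-score variance = [6.7²·0.95 + 24.2²·0.74 + 13²·0.77] + 432.538 = 606.149 + 432.538 = 1038.69.
Reliability = 1038.69 / 1232.07 = 0.843.

0.843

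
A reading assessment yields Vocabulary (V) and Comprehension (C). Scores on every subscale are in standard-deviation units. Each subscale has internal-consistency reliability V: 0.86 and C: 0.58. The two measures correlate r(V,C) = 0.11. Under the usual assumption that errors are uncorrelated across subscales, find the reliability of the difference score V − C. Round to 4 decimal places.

0.6854

Var(V−C) = 1 + 1 − 2·0.11 = 2 − 0.22 = 1.78.
With uncorrelated errors the cross-covariances are all true-score covariance, so they carry over unchanged; only the diagonal terms shrink to ρᵢσᵢ².
True-score variance = [0.86 + 0.58] − 0.22 = 1.44 − 0.22 = 1.22.
Reliability = 1.22 / 1.78 = 0.6854.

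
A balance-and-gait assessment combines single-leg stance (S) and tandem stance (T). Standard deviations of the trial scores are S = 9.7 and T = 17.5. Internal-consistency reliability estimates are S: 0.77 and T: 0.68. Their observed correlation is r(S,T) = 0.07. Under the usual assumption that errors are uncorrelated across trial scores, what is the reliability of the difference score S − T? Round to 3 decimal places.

0.682

Var(S−T) = 9.7² + 17.5² − 2·9.7·17.5·0.07 = 400.34 − 23.765 = 376.575.
With uncorrelated errors the cross-covariances are all true-score covariance, so they carry over unchanged; only the diagonal terms shrink to ρᵢσᵢ².
True-score variance = [9.7²·0.77 + 17.5²·0.68] − 23.765 = 280.699 − 23.765 = 256.934.
Reliability = 256.934 / 376.575 = 0.682.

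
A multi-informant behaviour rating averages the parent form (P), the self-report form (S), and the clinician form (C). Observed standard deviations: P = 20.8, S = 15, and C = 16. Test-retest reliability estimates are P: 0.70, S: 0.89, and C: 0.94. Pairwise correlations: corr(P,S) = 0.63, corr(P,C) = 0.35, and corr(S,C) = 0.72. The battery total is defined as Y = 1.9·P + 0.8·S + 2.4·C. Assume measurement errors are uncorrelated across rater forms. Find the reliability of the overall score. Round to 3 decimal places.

Var(Y) = 1.9²·20.8² + 0.8²·15² + 2.4²·16² + 2·[1.52·20.8·15·0.63 + 4.56·20.8·16·0.35 + 1.92·15·16·0.72] = 3180.39 + 2323.39 = 5503.78.
Under uncorrelated errors the observed covariances equal the true-score covariances, so only the own-variance terms attenuate.
True-score variance = [1.9²·20.8²·0.70 + 0.8²·15²·0.89 + 2.4²·16²·0.94] + 2323.39 = 2607.53 + 2323.39 = 4930.92.
Reliability = 4930.92 / 5503.78 = 0.896.

0.896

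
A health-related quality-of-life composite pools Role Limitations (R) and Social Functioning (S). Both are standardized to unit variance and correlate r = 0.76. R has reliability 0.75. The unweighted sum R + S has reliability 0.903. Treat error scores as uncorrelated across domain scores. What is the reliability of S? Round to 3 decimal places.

Var(R+S) = 2 + 2·0.76 = 3.520.
True-score variance = ρ_R + ρ_S + 2·0.76, so 0.903 = (0.75 + ρ_S + 1.52) / 3.520.
ρ_S = 0.903·3.520 − 0.75 − 1.52 = 0.909.

0.909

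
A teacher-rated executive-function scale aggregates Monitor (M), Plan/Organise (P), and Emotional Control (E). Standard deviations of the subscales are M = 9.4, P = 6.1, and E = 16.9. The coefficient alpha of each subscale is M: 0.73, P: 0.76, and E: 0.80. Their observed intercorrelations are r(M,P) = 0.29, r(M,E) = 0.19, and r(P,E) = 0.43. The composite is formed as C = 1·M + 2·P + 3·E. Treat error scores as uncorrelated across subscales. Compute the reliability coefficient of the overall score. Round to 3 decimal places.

0.840

Var(C) = 9.4² + 2²·6.1² + 3²·16.9² + 2·[2·9.4·6.1·0.29 + 3·9.4·16.9·0.19 + 6·6.1·16.9·0.43] = 2807.69 + 779.559 = 3587.25.
With uncorrelated errors the cross-covariances are all true-score covariance, so they carry over unchanged; only the diagonal terms shrink to ρᵢσᵢ².
True-score variance = [9.4²·0.73 + 2²·6.1²·0.76 + 3²·16.9²·0.80] + 779.559 = 2234.01 + 779.559 = 3013.57.
Reliability = 3013.57 / 3587.25 = 0.840.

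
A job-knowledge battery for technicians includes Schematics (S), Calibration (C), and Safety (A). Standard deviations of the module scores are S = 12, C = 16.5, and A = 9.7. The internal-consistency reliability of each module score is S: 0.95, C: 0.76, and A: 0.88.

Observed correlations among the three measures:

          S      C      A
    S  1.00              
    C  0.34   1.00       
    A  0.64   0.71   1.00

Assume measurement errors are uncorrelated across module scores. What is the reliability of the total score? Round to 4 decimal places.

0.9179

Var(S+C+A) = 12² + 16.5² + 9.7² + 2·[12·16.5·0.34 + 12·9.7·0.64 + 16.5·9.7·0.71] = 510.34 + 510.903 = 1021.24.
Under uncorrelated errors the observed covariances equal the true-score covariances, so only the own-variance terms attenuate.
True-score variance = [12²·0.95 + 16.5²·0.76 + 9.7²·0.88] + 510.903 = 426.509 + 510.903 = 937.412.
Reliability = 937.412 / 1021.24 = 0.9179.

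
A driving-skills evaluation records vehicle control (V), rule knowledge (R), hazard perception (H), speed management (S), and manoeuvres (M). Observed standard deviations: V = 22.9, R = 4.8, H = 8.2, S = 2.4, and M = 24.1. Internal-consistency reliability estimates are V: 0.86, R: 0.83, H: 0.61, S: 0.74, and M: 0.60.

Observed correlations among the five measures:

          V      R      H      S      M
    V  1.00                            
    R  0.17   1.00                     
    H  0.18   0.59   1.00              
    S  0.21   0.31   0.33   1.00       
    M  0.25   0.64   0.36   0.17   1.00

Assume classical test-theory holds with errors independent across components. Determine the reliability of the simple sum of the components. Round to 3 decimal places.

0.830

Var(V+R+H+S+M) = 22.9² + 4.8² + 8.2² + 2.4² + 24.1² + 2·[22.9·4.8·0.17 + 22.9·8.2·0.18 + 22.9·2.4·0.21 + 22.9·24.1·0.25 + 4.8·8.2·0.59 + 4.8·2.4·0.31 + 4.8·24.1·0.64 + 8.2·2.4·0.33 + 8.2·24.1·0.36 + 2.4·24.1·0.17] = 1201.26 + 780.6 = 1981.86.
Because errors are independent across components, Cov(Tᵢ,Tⱼ) = Cov(Xᵢ,Xⱼ); the off-diagonal part of the true-score variance is the same as above.
True-score variance = [22.9²·0.86 + 4.8²·0.83 + 8.2²·0.61 + 2.4²·0.74 + 24.1²·0.60] + 780.6 = 863.881 + 780.6 = 1644.48.
Reliability = 1644.48 / 1981.86 = 0.830.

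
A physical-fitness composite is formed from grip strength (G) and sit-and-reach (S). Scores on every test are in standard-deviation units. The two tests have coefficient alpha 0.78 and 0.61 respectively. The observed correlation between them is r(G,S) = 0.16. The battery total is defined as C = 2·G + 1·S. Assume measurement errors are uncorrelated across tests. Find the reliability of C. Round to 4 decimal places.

Var(C) = 2² + 1 + 2·[2·0.16] = 5 + 0.64 = 5.64.
Under uncorrelated errors the observed covariances equal the true-score covariances, so only the own-variance terms attenuate.
True-score variance = [2²·0.78 + 0.61] + 0.64 = 3.73 + 0.64 = 4.37.
Reliability = 4.37 / 5.64 = 0.7748.

0.7748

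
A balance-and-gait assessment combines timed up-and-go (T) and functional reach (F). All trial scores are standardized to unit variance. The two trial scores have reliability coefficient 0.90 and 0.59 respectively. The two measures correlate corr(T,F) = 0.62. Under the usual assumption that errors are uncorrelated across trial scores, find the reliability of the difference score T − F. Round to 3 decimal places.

0.329

Var(T−F) = 1 + 1 − 2·0.62 = 2 − 1.24 = 0.76.
With uncorrelated errors the cross-covariances are all true-score covariance, so they carry over unchanged; only the diagonal terms shrink to ρᵢσᵢ².
True-score variance = [0.90 + 0.59] − 1.24 = 1.49 − 1.24 = 0.25.
Reliability = 0.25 / 0.76 = 0.329.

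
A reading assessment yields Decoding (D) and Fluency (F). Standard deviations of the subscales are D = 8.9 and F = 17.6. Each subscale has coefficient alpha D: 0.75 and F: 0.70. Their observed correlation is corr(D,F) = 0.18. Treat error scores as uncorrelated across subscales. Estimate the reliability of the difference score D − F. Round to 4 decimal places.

0.6610

Var(D−F) = 8.9² + 17.6² − 2·8.9·17.6·0.18 = 388.97 − 56.3904 = 332.58.
Because errors are independent across components, Cov(Tᵢ,Tⱼ) = Cov(Xᵢ,Xⱼ); the off-diagonal part of the true-score variance is the same as above.
True-score variance = [8.9²·0.75 + 17.6²·0.70] − 56.3904 = 276.24 − 56.3904 = 219.849.
Reliability = 219.849 / 332.58 = 0.6610.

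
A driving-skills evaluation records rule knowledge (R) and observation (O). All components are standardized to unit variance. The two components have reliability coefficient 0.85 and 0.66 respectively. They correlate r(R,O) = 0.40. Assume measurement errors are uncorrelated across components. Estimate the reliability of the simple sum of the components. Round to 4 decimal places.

0.8250

Var(R+O) = 2 + 2·[0.40] = 2 + 0.8 = 2.8.
Under uncorrelated errors the observed covariances equal the true-score covariances, so only the own-variance terms attenuate.
True-score variance = [0.85 + 0.66] + 0.8 = 1.51 + 0.8 = 2.31.
Reliability = 2.31 / 2.8 = 0.8250.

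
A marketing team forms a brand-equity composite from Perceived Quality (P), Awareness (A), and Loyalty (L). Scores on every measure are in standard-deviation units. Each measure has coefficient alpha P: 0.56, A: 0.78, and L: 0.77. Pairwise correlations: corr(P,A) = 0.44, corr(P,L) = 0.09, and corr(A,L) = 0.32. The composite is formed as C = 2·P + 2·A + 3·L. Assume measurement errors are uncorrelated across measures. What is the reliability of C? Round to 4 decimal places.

Var(C) = 2² + 2² + 3² + 2·[4·0.44 + 6·0.09 + 6·0.32] = 17 + 8.44 = 25.44.
Under uncorrelated errors the observed covariances equal the true-score covariances, so only the own-variance terms attenuate.
True-score variance = [2²·0.56 + 2²·0.78 + 3²·0.77] + 8.44 = 12.29 + 8.44 = 20.73.
Reliability = 20.73 / 25.44 = 0.8149.

0.8149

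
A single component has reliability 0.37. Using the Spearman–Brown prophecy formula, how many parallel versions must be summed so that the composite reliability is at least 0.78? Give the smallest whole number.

7

k ≥ ρ*(1−ρ₁)/(ρ₁(1−ρ*)) = 0.78·0.63 / (0.37·0.22) = 6.037.
Smallest integer k = 7.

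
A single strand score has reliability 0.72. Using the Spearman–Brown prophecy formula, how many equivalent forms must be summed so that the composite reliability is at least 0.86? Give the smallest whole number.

3

k ≥ ρ*(1−ρ₁)/(ρ₁(1−ρ*)) = 0.86·0.28 / (0.72·0.14) = 2.389.
Smallest integer k = 3.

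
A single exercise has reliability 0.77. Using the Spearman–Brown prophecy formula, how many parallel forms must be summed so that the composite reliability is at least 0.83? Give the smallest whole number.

k ≥ ρ*(1−ρ₁)/(ρ₁(1−ρ*)) = 0.83·0.23 / (0.77·0.17) = 1.458.
Smallest integer k = 2.

2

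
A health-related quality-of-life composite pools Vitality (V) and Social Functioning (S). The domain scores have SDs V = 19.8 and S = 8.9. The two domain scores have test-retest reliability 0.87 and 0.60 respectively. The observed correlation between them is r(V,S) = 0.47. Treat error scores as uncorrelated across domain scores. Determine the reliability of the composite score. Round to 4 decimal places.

Var(V+S) = 19.8² + 8.9² + 2·[19.8·8.9·0.47] = 471.25 + 165.647 = 636.897.
Because errors are independent across components, Cov(Tᵢ,Tⱼ) = Cov(Xᵢ,Xⱼ); the off-diagonal part of the true-score variance is the same as above.
True-score variance = [19.8²·0.87 + 8.9²·0.60] + 165.647 = 388.601 + 165.647 = 554.248.
Reliability = 554.248 / 636.897 = 0.8702.

0.8702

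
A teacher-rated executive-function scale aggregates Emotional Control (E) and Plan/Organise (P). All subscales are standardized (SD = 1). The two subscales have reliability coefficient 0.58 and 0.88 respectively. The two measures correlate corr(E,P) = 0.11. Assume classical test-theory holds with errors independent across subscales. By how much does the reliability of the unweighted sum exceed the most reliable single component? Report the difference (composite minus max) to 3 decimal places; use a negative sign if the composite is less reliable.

Var(sum) = 2 + 0.22 = 2.22; true-score variance = 1.46 + 0.22 = 1.68; composite reliability = 0.7568.
Max component reliability = 0.8800.
Difference = 0.7568 − 0.8800 = -0.123.

-0.123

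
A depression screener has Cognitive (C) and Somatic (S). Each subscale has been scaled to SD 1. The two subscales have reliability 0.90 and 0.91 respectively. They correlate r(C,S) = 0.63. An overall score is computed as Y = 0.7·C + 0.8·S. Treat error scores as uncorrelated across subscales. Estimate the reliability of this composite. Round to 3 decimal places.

0.942

Var(Y) = 0.7² + 0.8² + 2·[0.56·0.63] = 1.13 + 0.7056 = 1.8356.
With uncorrelated errors the cross-covariances are all true-score covariance, so they carry over unchanged; only the diagonal terms shrink to ρᵢσᵢ².
True-score variance = [0.7²·0.90 + 0.8²·0.91] + 0.7056 = 1.0234 + 0.7056 = 1.729.
Reliability = 1.729 / 1.8356 = 0.942.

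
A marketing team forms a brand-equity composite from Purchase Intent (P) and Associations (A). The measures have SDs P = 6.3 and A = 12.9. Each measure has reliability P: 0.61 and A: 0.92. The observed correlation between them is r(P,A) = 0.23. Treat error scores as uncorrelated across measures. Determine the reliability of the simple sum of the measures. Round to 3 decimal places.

Var(P+A) = 6.3² + 12.9² + 2·[6.3·12.9·0.23] = 206.1 + 37.3842 = 243.484.
Because errors are independent across components, Cov(Tᵢ,Tⱼ) = Cov(Xᵢ,Xⱼ); the off-diagonal part of the true-score variance is the same as above.
True-score variance = [6.3²·0.61 + 12.9²·0.92] + 37.3842 = 177.308 + 37.3842 = 214.692.
Reliability = 214.692 / 243.484 = 0.882.

0.882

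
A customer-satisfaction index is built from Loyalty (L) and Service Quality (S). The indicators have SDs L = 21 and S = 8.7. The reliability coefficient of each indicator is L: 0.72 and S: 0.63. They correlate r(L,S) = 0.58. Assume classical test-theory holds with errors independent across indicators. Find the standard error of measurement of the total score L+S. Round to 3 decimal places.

Var(total) = 516.69 + 211.932 = 728.622.
True-score variance = 365.205 + 211.932 = 577.137, so reliability = 0.7921.
Error variance = 728.622 − 577.137 = 151.485; SEM = √151.485 = 12.308.

12.308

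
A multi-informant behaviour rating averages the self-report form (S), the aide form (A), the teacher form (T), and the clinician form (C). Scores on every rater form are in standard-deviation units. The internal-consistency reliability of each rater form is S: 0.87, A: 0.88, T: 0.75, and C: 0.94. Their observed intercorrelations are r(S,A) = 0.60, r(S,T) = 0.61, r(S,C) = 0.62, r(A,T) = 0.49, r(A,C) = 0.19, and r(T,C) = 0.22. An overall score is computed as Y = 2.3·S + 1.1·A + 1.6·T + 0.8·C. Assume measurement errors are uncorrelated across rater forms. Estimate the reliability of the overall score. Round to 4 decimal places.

0.9317

Var(Y) = 2.3² + 1.1² + 1.6² + 0.8² + 2·[2.53·0.60 + 3.68·0.61 + 1.84·0.62 + 1.76·0.49 + 0.88·0.19 + 1.28·0.22] = 9.7 + 12.4296 = 22.1296.
Under uncorrelated errors the observed covariances equal the true-score covariances, so only the own-variance terms attenuate.
True-score variance = [2.3²·0.87 + 1.1²·0.88 + 1.6²·0.75 + 0.8²·0.94] + 12.4296 = 8.1887 + 12.4296 = 20.6183.
Reliability = 20.6183 / 22.1296 = 0.9317.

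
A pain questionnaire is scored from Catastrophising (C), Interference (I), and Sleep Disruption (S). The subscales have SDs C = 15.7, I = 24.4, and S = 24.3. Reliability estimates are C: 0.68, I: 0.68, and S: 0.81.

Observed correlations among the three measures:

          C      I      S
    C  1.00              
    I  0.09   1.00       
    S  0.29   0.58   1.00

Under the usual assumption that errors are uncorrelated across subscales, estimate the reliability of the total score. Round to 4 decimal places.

0.8417

Var(C+I+S) = 15.7² + 24.4² + 24.3² + 2·[15.7·24.4·0.09 + 15.7·24.3·0.29 + 24.4·24.3·0.58] = 1432.34 + 978.017 = 2410.36.
Because errors are independent across components, Cov(Tᵢ,Tⱼ) = Cov(Xᵢ,Xⱼ); the off-diagonal part of the true-score variance is the same as above.
True-score variance = [15.7²·0.68 + 24.4²·0.68 + 24.3²·0.81] + 978.017 = 1050.75 + 978.017 = 2028.77.
Reliability = 2028.77 / 2410.36 = 0.8417.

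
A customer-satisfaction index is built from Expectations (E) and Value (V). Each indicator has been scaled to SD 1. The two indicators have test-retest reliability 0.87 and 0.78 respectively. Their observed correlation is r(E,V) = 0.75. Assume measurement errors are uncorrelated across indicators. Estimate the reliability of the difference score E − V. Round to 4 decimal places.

0.3000

Var(E−V) = 1 + 1 − 2·0.75 = 2 − 1.5 = 0.5.
With uncorrelated errors the cross-covariances are all true-score covariance, so they carry over unchanged; only the diagonal terms shrink to ρᵢσᵢ².
True-score variance = [0.87 + 0.78] − 1.5 = 1.65 − 1.5 = 0.15.
Reliability = 0.15 / 0.5 = 0.3000.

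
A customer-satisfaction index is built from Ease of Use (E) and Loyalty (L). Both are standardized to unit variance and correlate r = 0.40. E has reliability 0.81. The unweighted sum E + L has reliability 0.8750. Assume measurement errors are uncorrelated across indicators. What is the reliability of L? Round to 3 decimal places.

Var(E+L) = 2 + 2·0.40 = 2.800.
True-score variance = ρ_E + ρ_L + 2·0.40, so 0.8750 = (0.81 + ρ_L + 0.80) / 2.800.
ρ_L = 0.8750·2.800 − 0.81 − 0.80 = 0.840.

0.840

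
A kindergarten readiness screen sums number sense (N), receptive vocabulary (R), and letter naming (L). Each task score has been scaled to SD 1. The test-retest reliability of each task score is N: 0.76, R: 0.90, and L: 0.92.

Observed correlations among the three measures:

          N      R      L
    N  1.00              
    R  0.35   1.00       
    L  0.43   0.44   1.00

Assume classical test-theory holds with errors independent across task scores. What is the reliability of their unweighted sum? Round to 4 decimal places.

Var(N+R+L) = 3 + 2·[0.35 + 0.43 + 0.44] = 3 + 2.44 = 5.44.
With uncorrelated errors the cross-covariances are all true-score covariance, so they carry over unchanged; only the diagonal terms shrink to ρᵢσᵢ².
True-score variance = [0.76 + 0.90 + 0.92] + 2.44 = 2.58 + 2.44 = 5.02.
Reliability = 5.02 / 5.44 = 0.9228.

0.9228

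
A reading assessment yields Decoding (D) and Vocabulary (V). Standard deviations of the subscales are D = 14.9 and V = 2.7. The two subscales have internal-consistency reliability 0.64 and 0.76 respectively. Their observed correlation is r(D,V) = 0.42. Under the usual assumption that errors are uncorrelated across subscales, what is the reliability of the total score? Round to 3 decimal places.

0.690

Var(D+V) = 14.9² + 2.7² + 2·[14.9·2.7·0.42] = 229.3 + 33.7932 = 263.093.
With uncorrelated errors the cross-covariances are all true-score covariance, so they carry over unchanged; only the diagonal terms shrink to ρᵢσᵢ².
True-score variance = [14.9²·0.64 + 2.7²·0.76] + 33.7932 = 147.627 + 33.7932 = 181.42.
Reliability = 181.42 / 263.093 = 0.690.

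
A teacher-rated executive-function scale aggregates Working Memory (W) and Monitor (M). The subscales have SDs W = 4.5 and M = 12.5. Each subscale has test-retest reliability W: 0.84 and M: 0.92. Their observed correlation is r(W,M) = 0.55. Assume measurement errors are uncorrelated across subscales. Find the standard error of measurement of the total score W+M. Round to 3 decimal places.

3.967

Var(total) = 176.5 + 61.875 = 238.375.
True-score variance = 160.76 + 61.875 = 222.635, so reliability = 0.9340.
Error variance = 238.375 − 222.635 = 15.74; SEM = √15.74 = 3.967.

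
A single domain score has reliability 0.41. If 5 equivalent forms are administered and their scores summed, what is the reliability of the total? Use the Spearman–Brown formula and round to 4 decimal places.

ρ_k = kρ / (1 + (k−1)ρ) = 5·0.41 / (1 + 4·0.41) = 2.050 / 2.640 = 0.7765.

0.7765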